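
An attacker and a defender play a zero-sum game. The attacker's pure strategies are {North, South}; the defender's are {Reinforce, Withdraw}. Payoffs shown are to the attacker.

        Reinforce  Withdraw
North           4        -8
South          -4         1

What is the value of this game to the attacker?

-28/17

Row minima: North → -8, South → -4; maximin = -4.
Column maxima: Reinforce → 4, Withdraw → 1; minimax = 1.
-4 ≠ 1, so there is no saddle point; optimal play is mixed.
Let the attacker play North with probability p. Expected payoff against Reinforce: 4p + (-4)(1−p) = 8p − 4; against Withdraw: (-8)p + 1(1−p) = −9p + 1.
Setting these equal: 8p − 4 = −9p + 1 ⇒ 17p = 5 ⇒ p = 5/17, and the value is (8)·(5/17) − 4 = -28/17.
For the defender: with q = P(Reinforce), equating North's and South's payoffs gives 12q − 8 = −5q + 1 ⇒ q = 9/17.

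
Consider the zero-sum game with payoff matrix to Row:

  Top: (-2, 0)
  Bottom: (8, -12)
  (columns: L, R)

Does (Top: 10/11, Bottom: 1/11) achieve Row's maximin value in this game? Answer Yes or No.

Against L this mix gives (10/11)·(-2) + (1/11)·8 = -12/11.
Against R this mix gives (10/11)·0 + (1/11)·(-12) = -12/11.
All of Column's active replies (L, R) yield -12/11, and no column does worse for Row. The mix makes Column indifferent and guarantees -12/11, so it is optimal.

Yes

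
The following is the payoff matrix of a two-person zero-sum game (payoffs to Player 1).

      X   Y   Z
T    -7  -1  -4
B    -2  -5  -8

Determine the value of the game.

Row minima: T → -7, B → -8; maximin = -7.
Column maxima: X → -2, Y → -1, Z → -4; minimax = -4.
-7 ≠ -4, so there is no saddle point; optimal play is mixed.
Y is strictly dominated by Z (it gives Player 1 strictly more in every row), so Player 2 never plays it.
On the remaining 2×2 (T, B vs X, Z):
Let Player 1 play T with probability p. Expected payoff against X: (-7)p + (-2)(1−p) = −5p − 2; against Z: (-4)p + (-8)(1−p) = 4p − 8.
Setting these equal: −5p − 2 = 4p − 8 ⇒ −9p = -6 ⇒ p = 2/3, and the value is (-5)·(2/3) − 2 = -16/3.
For Player 2: with q = P(X), equating T's and B's payoffs gives −3q − 4 = 6q − 8 ⇒ q = 4/9.

-16/3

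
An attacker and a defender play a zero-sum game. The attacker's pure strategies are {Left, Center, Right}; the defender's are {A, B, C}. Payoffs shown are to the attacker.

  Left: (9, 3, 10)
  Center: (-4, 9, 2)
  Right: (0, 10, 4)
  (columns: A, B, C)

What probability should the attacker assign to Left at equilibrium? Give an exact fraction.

5/8

Row minima: Left → 3, Center → -4, Right → 0; maximin = 3.
Column maxima: A → 9, B → 10, C → 10; minimax = 9.
3 ≠ 9, so there is no saddle point; optimal play is mixed.
Center is strictly dominated by Right, so the attacker never plays it.
C is strictly dominated by A (it gives the attacker strictly more in every row), so the defender never plays it.
On the remaining 2×2 (Left, Right vs A, B):
Let the attacker play Left with probability p. Expected payoff against A: 9p + 0(1−p) = 9p; against B: 3p + 10(1−p) = −7p + 10.
Setting these equal: 9p = −7p + 10 ⇒ 16p = 10 ⇒ p = 5/8, and the value is (9)·(5/8) = 45/8.
For the defender: with q = P(A), equating Left's and Right's payoffs gives 6q + 3 = −10q + 10 ⇒ q = 7/16.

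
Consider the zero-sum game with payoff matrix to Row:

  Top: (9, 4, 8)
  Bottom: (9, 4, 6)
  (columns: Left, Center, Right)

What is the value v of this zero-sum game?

Row minima: Top → 4, Bottom → 4; maximin = 4.
Column maxima: Left → 9, Center → 4, Right → 8; minimax = 4.
Since maximin = minimax = 4, there is a saddle point and the value is 4.

4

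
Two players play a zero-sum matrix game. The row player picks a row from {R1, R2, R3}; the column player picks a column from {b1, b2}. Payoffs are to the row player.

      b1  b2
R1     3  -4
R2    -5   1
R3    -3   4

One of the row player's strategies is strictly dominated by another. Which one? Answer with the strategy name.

R2

R3 gives a strictly higher payoff than R2 against every column: -3 > -5, 4 > 1.
So R2 is strictly dominated and the row player never plays it.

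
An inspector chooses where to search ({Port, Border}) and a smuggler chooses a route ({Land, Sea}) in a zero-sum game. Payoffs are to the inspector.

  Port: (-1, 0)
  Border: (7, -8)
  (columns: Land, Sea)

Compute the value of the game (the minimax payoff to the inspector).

Row minima: Port → -1, Border → -8; maximin = -1.
Column maxima: Land → 7, Sea → 0; minimax = 0.
-1 ≠ 0, so there is no saddle point; optimal play is mixed.
Let the inspector play Port with probability p. Expected payoff against Land: (-1)p + 7(1−p) = −8p + 7; against Sea: 0p + (-8)(1−p) = 8p − 8.
Setting these equal: −8p + 7 = 8p − 8 ⇒ −16p = -15 ⇒ p = 15/16, and the value is (-8)·(15/16) + 7 = -1/2.
For the smuggler: with q = P(Land), equating Port's and Border's payoffs gives −q = 15q − 8 ⇒ q = 1/2.

-1/2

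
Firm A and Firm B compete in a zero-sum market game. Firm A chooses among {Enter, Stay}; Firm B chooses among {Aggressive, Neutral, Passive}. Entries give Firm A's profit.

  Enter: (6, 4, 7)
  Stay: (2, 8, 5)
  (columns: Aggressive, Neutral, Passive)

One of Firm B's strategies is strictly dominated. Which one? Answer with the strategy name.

Aggressive holds Firm A's payoff strictly below Passive in every row: 6 < 7, 2 < 5.
So Passive is strictly dominated for Firm B.

Passive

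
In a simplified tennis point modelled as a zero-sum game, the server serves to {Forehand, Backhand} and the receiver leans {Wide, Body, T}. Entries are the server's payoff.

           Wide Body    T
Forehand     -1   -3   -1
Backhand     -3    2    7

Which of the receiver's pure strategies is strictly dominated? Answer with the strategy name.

T

Body holds the server's payoff strictly below T in every row: -3 < -1, 2 < 7.
So T is strictly dominated for the receiver.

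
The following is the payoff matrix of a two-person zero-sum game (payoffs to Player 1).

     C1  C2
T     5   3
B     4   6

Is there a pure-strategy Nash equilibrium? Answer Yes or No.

Row minima: T → 3, B → 4; maximin = 4.
Column maxima: C1 → 5, C2 → 6; minimax = 5.
4 ≠ 5, so no pure-strategy equilibrium exists.

No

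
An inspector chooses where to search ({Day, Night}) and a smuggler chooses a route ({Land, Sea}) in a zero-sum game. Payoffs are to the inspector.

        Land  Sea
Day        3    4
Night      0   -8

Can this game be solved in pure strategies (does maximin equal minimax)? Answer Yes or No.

Yes

Row minima: Day → 3, Night → -8; maximin = 3.
Column maxima: Land → 3, Sea → 4; minimax = 3.
maximin = minimax = 3, so a saddle point exists.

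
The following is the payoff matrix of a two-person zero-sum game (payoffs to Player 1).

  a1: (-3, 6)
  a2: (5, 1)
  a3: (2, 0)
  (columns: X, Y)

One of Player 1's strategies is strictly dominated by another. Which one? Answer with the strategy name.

a2 gives a strictly higher payoff than a3 against every column: 5 > 2, 1 > 0.
So a3 is strictly dominated and Player 1 never plays it.

a3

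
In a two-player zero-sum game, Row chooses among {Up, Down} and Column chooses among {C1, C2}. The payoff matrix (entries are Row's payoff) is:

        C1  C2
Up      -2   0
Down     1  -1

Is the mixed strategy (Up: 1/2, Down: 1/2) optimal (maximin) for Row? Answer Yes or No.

Against C1 this mix gives (1/2)·(-2) + (1/2)·1 = -1/2.
Against C2 this mix gives (1/2)·0 + (1/2)·(-1) = -1/2.
All of Column's active replies (C1, C2) yield -1/2, and no column does worse for Row. The mix makes Column indifferent and guarantees -1/2, so it is optimal.

Yes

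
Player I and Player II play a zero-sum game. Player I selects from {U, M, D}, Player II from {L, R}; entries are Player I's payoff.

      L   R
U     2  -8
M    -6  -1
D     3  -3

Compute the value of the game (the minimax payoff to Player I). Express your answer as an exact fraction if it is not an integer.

-21/11

Row minima: U → -8, M → -6, D → -3; maximin = -3.
Column maxima: L → 3, R → -1; minimax = -1.
-3 ≠ -1, so there is no saddle point; optimal play is mixed.
U is strictly dominated by D, so Player I never plays it.
On the remaining 2×2 (M, D vs L, R):
Let Player I play M with probability p. Expected payoff against L: (-6)p + 3(1−p) = −9p + 3; against R: (-1)p + (-3)(1−p) = 2p − 3.
Setting these equal: −9p + 3 = 2p − 3 ⇒ −11p = -6 ⇒ p = 6/11, and the value is (-9)·(6/11) + 3 = -21/11.
For Player II: with q = P(L), equating M's and D's payoffs gives −5q − 1 = 6q − 3 ⇒ q = 2/11.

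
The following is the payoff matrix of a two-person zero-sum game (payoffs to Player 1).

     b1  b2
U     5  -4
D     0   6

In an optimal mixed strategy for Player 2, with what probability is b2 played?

Row minima: U → -4, D → 0; maximin = 0.
Column maxima: b1 → 5, b2 → 6; minimax = 5.
0 ≠ 5, so there is no saddle point; optimal play is mixed.
Let Player 1 play U with probability p. Expected payoff against b1: 5p + 0(1−p) = 5p; against b2: (-4)p + 6(1−p) = −10p + 6.
Setting these equal: 5p = −10p + 6 ⇒ 15p = 6 ⇒ p = 2/5, and the value is (5)·(2/5) = 2.
For Player 2: with q = P(b1), equating U's and D's payoffs gives 9q − 4 = −6q + 6 ⇒ q = 2/3.

1/3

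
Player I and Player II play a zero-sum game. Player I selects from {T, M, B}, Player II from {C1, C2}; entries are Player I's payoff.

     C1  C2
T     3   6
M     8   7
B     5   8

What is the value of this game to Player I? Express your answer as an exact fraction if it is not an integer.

29/4

Row minima: T → 3, M → 7, B → 5; maximin = 7.
Column maxima: C1 → 8, C2 → 8; minimax = 8.
7 ≠ 8, so there is no saddle point; optimal play is mixed.
T is strictly dominated by M, so Player I never plays it.
On the remaining 2×2 (M, B vs C1, C2):
Let Player I play M with probability p. Expected payoff against C1: 8p + 5(1−p) = 3p + 5; against C2: 7p + 8(1−p) = −p + 8.
Setting these equal: 3p + 5 = −p + 8 ⇒ 4p = 3 ⇒ p = 3/4, and the value is (3)·(3/4) + 5 = 29/4.
For Player II: with q = P(C1), equating M's and B's payoffs gives q + 7 = −3q + 8 ⇒ q = 1/4.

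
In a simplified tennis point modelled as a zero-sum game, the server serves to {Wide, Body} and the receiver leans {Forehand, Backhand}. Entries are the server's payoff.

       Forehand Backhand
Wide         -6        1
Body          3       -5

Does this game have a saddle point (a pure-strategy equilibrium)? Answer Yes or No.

No

Row minima: Wide → -6, Body → -5; maximin = -5.
Column maxima: Forehand → 3, Backhand → 1; minimax = 1.
-5 ≠ 1, so no pure-strategy equilibrium exists.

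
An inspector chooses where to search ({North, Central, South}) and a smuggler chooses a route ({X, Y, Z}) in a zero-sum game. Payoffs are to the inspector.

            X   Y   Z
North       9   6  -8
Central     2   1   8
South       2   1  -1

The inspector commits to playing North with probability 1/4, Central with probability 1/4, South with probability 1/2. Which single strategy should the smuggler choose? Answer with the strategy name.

If the smuggler plays X, the inspector's expected payoff is (1/4)·9 + (1/4)·2 + (1/2)·2 = 15/4.
If the smuggler plays Y, the inspector's expected payoff is (1/4)·6 + (1/4)·1 + (1/2)·1 = 9/4.
If the smuggler plays Z, the inspector's expected payoff is (1/4)·(-8) + (1/4)·8 + (1/2)·(-1) = -1/2.
The smuggler minimizes the inspector's payoff; the smallest is -1/2, so the best response is Z.

Z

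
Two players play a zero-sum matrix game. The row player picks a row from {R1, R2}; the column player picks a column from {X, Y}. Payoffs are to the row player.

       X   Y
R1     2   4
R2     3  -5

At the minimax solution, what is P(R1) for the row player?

Row minima: R1 → 2, R2 → -5; maximin = 2.
Column maxima: X → 3, Y → 4; minimax = 3.
2 ≠ 3, so there is no saddle point; optimal play is mixed.
Let the row player play R1 with probability p. Expected payoff against X: 2p + 3(1−p) = −p + 3; against Y: 4p + (-5)(1−p) = 9p − 5.
Setting these equal: −p + 3 = 9p − 5 ⇒ −10p = -8 ⇒ p = 4/5, and the value is (-1)·(4/5) + 3 = 11/5.
For the column player: with q = P(X), equating R1's and R2's payoffs gives −2q + 4 = 8q − 5 ⇒ q = 9/10.

4/5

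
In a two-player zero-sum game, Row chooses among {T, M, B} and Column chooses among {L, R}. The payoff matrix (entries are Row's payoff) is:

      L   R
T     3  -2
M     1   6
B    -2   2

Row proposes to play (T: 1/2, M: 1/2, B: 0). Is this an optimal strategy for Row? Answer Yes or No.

Yes

Against L this mix gives (1/2)·3 + (1/2)·1 = 2.
Against R this mix gives (1/2)·(-2) + (1/2)·6 = 2.
All of Column's active replies (L, R) yield 2, and no column does worse for Row. The mix makes Column indifferent and guarantees 2, so it is optimal.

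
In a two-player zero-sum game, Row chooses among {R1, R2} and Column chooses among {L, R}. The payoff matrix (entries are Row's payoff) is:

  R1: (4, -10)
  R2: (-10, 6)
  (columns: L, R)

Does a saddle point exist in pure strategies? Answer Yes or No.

No

Row minima: R1 → -10, R2 → -10; maximin = -10.
Column maxima: L → 4, R → 6; minimax = 4.
-10 ≠ 4, so no pure-strategy equilibrium exists.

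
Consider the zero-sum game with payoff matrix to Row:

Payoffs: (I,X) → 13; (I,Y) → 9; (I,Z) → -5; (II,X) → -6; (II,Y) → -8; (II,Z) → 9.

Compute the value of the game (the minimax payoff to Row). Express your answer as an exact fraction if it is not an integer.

Row minima: I → -5, II → -8; maximin = -5.
Column maxima: X → 13, Y → 9, Z → 9; minimax = 9.
-5 ≠ 9, so there is no saddle point; optimal play is mixed.
X is strictly dominated by Y (it gives Row strictly more in every row), so Column never plays it.
On the remaining 2×2 (I, II vs Y, Z):
Let Row play I with probability p. Expected payoff against Y: 9p + (-8)(1−p) = 17p − 8; against Z: (-5)p + 9(1−p) = −14p + 9.
Setting these equal: 17p − 8 = −14p + 9 ⇒ 31p = 17 ⇒ p = 17/31, and the value is (17)·(17/31) − 8 = 41/31.
For Column: with q = P(Y), equating I's and II's payoffs gives 14q − 5 = −17q + 9 ⇒ q = 14/31.

41/31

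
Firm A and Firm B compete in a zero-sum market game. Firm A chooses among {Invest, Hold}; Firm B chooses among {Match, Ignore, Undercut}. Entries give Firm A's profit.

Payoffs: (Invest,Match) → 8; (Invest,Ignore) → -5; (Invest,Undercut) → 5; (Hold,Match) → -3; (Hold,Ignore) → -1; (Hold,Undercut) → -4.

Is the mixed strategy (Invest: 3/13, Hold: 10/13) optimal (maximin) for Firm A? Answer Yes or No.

Against Match this mix gives (3/13)·8 + (10/13)·(-3) = -6/13.
Against Ignore this mix gives (3/13)·(-5) + (10/13)·(-1) = -25/13.
Against Undercut this mix gives (3/13)·5 + (10/13)·(-4) = -25/13.
All of Firm B's active replies (Ignore, Undercut) yield -25/13, and no column does worse for Firm A. The mix makes Firm B indifferent and guarantees -25/13, so it is optimal.

Yes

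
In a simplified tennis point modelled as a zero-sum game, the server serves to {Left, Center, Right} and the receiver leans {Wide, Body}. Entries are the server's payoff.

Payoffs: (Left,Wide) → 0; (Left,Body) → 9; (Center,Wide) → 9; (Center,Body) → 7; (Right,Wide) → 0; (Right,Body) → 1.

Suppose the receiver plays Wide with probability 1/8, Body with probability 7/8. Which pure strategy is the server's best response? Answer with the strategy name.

Left

Expected payoff of Left: (1/8)·0 + (7/8)·9 = 63/8.
Expected payoff of Center: (1/8)·9 + (7/8)·7 = 29/4.
Expected payoff of Right: (1/8)·0 + (7/8)·1 = 7/8.
The largest is 63/8, so the server's best response is Left.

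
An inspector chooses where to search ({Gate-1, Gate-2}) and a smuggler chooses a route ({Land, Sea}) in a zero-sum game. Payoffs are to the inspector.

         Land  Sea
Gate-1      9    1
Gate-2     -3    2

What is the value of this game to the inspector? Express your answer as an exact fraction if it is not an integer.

21/13

Row minima: Gate-1 → 1, Gate-2 → -3; maximin = 1.
Column maxima: Land → 9, Sea → 2; minimax = 2.
1 ≠ 2, so there is no saddle point; optimal play is mixed.
Let the inspector play Gate-1 with probability p. Expected payoff against Land: 9p + (-3)(1−p) = 12p − 3; against Sea: 1p + 2(1−p) = −p + 2.
Setting these equal: 12p − 3 = −p + 2 ⇒ 13p = 5 ⇒ p = 5/13, and the value is (12)·(5/13) − 3 = 21/13.
For the smuggler: with q = P(Land), equating Gate-1's and Gate-2's payoffs gives 8q + 1 = −5q + 2 ⇒ q = 1/13.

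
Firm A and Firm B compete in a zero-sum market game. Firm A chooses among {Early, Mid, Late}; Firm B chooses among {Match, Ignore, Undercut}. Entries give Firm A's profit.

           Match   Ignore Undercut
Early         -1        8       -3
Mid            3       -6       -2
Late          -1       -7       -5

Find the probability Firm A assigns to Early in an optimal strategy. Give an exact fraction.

4/15

Row minima: Early → -3, Mid → -6, Late → -7; maximin = -3.
Column maxima: Match → 3, Ignore → 8, Undercut → -2; minimax = -2.
-3 ≠ -2, so there is no saddle point; optimal play is mixed.
Late is strictly dominated by Mid, so Firm A never plays it.
Match is strictly dominated by Undercut (it gives Firm A strictly more in every row), so Firm B never plays it.
On the remaining 2×2 (Early, Mid vs Ignore, Undercut):
Let Firm A play Early with probability p. Expected payoff against Ignore: 8p + (-6)(1−p) = 14p − 6; against Undercut: (-3)p + (-2)(1−p) = −p − 2.
Setting these equal: 14p − 6 = −p − 2 ⇒ 15p = 4 ⇒ p = 4/15, and the value is (14)·(4/15) − 6 = -34/15.
For Firm B: with q = P(Ignore), equating Early's and Mid's payoffs gives 11q − 3 = −4q − 2 ⇒ q = 1/15.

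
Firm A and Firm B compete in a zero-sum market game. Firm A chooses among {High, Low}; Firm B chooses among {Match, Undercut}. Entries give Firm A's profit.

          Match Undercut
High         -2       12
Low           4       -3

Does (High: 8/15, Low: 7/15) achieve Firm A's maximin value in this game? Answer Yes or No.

Against Match this mix gives (8/15)·(-2) + (7/15)·4 = 4/5.
Against Undercut this mix gives (8/15)·12 + (7/15)·(-3) = 5.
Firm B will play Match, holding Firm A to 4/5. Shifting weight toward the row that does better against Match would raise this floor (the equalizing mix achieves 2 against both Match and Undercut), so the proposed strategy is not optimal.

No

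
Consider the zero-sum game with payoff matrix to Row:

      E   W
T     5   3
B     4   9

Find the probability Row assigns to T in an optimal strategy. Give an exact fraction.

5/7

Row minima: T → 3, B → 4; maximin = 4.
Column maxima: E → 5, W → 9; minimax = 5.
4 ≠ 5, so there is no saddle point; optimal play is mixed.
Let Row play T with probability p. Expected payoff against E: 5p + 4(1−p) = p + 4; against W: 3p + 9(1−p) = −6p + 9.
Setting these equal: p + 4 = −6p + 9 ⇒ 7p = 5 ⇒ p = 5/7, and the value is (1)·(5/7) + 4 = 33/7.
For Column: with q = P(E), equating T's and B's payoffs gives 2q + 3 = −5q + 9 ⇒ q = 6/7.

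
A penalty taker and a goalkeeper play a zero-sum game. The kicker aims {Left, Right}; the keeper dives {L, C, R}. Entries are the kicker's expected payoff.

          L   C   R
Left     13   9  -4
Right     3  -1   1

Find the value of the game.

Row minima: Left → -4, Right → -1; maximin = -1.
Column maxima: L → 13, C → 9, R → 1; minimax = 1.
-1 ≠ 1, so there is no saddle point; optimal play is mixed.
L is strictly dominated by C (it gives the kicker strictly more in every row), so the keeper never plays it.
On the remaining 2×2 (Left, Right vs C, R):
Let the kicker play Left with probability p. Expected payoff against C: 9p + (-1)(1−p) = 10p − 1; against R: (-4)p + 1(1−p) = −5p + 1.
Setting these equal: 10p − 1 = −5p + 1 ⇒ 15p = 2 ⇒ p = 2/15, and the value is (10)·(2/15) − 1 = 1/3.
For the keeper: with q = P(C), equating Left's and Right's payoffs gives 13q − 4 = −2q + 1 ⇒ q = 1/3.

1/3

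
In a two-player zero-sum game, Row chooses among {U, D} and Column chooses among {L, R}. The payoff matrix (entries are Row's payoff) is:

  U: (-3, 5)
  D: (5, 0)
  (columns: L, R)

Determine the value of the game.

25/13

Row minima: U → -3, D → 0; maximin = 0.
Column maxima: L → 5, R → 5; minimax = 5.
0 ≠ 5, so there is no saddle point; optimal play is mixed.
Let Row play U with probability p. Expected payoff against L: (-3)p + 5(1−p) = −8p + 5; against R: 5p + 0(1−p) = 5p.
Setting these equal: −8p + 5 = 5p ⇒ −13p = -5 ⇒ p = 5/13, and the value is (-8)·(5/13) + 5 = 25/13.
For Column: with q = P(L), equating U's and D's payoffs gives −8q + 5 = 5q ⇒ q = 5/13.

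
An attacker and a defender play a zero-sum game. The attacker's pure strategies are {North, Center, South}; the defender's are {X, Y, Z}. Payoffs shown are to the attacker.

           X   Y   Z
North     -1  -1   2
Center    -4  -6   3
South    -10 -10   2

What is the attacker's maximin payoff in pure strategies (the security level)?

Row minima: North → -1, Center → -6, South → -10.
The best of these is -1.

-1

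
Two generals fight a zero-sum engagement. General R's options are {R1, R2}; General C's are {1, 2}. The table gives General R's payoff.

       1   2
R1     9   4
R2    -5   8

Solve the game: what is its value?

46/9

Row minima: R1 → 4, R2 → -5; maximin = 4.
Column maxima: 1 → 9, 2 → 8; minimax = 8.
4 ≠ 8, so there is no saddle point; optimal play is mixed.
Let General R play R1 with probability p. Expected payoff against 1: 9p + (-5)(1−p) = 14p − 5; against 2: 4p + 8(1−p) = −4p + 8.
Setting these equal: 14p − 5 = −4p + 8 ⇒ 18p = 13 ⇒ p = 13/18, and the value is (14)·(13/18) − 5 = 46/9.
For General C: with q = P(1), equating R1's and R2's payoffs gives 5q + 4 = −13q + 8 ⇒ q = 2/9.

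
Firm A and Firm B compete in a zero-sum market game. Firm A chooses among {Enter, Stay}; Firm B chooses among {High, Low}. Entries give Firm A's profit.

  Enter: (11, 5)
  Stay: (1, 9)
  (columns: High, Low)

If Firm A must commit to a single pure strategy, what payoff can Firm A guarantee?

5

Row minima: Enter → 5, Stay → 1.
The best of these is 5.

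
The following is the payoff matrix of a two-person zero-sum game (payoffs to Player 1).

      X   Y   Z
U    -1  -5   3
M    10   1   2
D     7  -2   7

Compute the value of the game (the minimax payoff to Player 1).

Row minima: U → -5, M → 1, D → -2; maximin = 1.
Column maxima: X → 10, Y → 1, Z → 7; minimax = 1.
Since maximin = minimax = 1, there is a saddle point and the value is 1.

1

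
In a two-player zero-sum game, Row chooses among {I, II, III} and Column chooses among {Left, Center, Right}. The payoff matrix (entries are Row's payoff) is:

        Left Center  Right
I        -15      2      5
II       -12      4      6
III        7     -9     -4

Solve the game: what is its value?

Row minima: I → -15, II → -12, III → -9; maximin = -9.
Column maxima: Left → 7, Center → 4, Right → 6; minimax = 4.
-9 ≠ 4, so there is no saddle point; optimal play is mixed.
I is strictly dominated by II, so Row never plays it.
Right is strictly dominated by Center (it gives Row strictly more in every row), so Column never plays it.
On the remaining 2×2 (II, III vs Left, Center):
Let Row play II with probability p. Expected payoff against Left: (-12)p + 7(1−p) = −19p + 7; against Center: 4p + (-9)(1−p) = 13p − 9.
Setting these equal: −19p + 7 = 13p − 9 ⇒ −32p = -16 ⇒ p = 1/2, and the value is (-19)·(1/2) + 7 = -5/2.
For Column: with q = P(Left), equating II's and III's payoffs gives −16q + 4 = 16q − 9 ⇒ q = 13/32.

-5/2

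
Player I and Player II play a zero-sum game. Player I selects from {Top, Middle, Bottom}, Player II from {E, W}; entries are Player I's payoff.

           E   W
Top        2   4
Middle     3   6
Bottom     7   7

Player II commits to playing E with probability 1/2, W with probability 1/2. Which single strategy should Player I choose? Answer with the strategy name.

Bottom

Expected payoff of Top: (1/2)·2 + (1/2)·4 = 3.
Expected payoff of Middle: (1/2)·3 + (1/2)·6 = 9/2.
Expected payoff of Bottom: (1/2)·7 + (1/2)·7 = 7.
The largest is 7, so Player I's best response is Bottom.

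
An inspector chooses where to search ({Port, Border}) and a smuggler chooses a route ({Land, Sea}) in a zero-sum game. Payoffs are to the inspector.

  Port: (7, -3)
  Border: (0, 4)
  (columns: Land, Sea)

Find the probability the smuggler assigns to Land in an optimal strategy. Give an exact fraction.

1/2

Row minima: Port → -3, Border → 0; maximin = 0.
Column maxima: Land → 7, Sea → 4; minimax = 4.
0 ≠ 4, so there is no saddle point; optimal play is mixed.
Let the inspector play Port with probability p. Expected payoff against Land: 7p + 0(1−p) = 7p; against Sea: (-3)p + 4(1−p) = −7p + 4.
Setting these equal: 7p = −7p + 4 ⇒ 14p = 4 ⇒ p = 2/7, and the value is (7)·(2/7) = 2.
For the smuggler: with q = P(Land), equating Port's and Border's payoffs gives 10q − 3 = −4q + 4 ⇒ q = 1/2.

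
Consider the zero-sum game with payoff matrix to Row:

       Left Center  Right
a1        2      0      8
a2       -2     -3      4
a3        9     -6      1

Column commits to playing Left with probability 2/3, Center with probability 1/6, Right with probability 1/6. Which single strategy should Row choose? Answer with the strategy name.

Expected payoff of a1: (2/3)·2 + (1/6)·0 + (1/6)·8 = 8/3.
Expected payoff of a2: (2/3)·(-2) + (1/6)·(-3) + (1/6)·4 = -7/6.
Expected payoff of a3: (2/3)·9 + (1/6)·(-6) + (1/6)·1 = 31/6.
The largest is 31/6, so Row's best response is a3.

a3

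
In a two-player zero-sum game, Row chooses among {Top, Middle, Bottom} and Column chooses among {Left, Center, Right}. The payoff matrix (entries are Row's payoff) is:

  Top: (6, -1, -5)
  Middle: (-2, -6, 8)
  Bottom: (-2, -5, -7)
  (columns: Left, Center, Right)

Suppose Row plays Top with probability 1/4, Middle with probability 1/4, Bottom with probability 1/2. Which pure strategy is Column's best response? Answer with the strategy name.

If Column plays Left, Row's expected payoff is (1/4)·6 + (1/4)·(-2) + (1/2)·(-2) = 0.
If Column plays Center, Row's expected payoff is (1/4)·(-1) + (1/4)·(-6) + (1/2)·(-5) = -17/4.
If Column plays Right, Row's expected payoff is (1/4)·(-5) + (1/4)·8 + (1/2)·(-7) = -11/4.
Column minimizes Row's payoff; the smallest is -17/4, so the best response is Center.

Center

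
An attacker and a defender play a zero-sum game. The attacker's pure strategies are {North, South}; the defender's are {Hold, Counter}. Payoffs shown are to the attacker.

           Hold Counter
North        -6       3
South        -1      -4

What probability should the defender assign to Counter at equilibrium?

Row minima: North → -6, South → -4; maximin = -4.
Column maxima: Hold → -1, Counter → 3; minimax = -1.
-4 ≠ -1, so there is no saddle point; optimal play is mixed.
Let the attacker play North with probability p. Expected payoff against Hold: (-6)p + (-1)(1−p) = −5p − 1; against Counter: 3p + (-4)(1−p) = 7p − 4.
Setting these equal: −5p − 1 = 7p − 4 ⇒ −12p = -3 ⇒ p = 1/4, and the value is (-5)·(1/4) − 1 = -9/4.
For the defender: with q = P(Hold), equating North's and South's payoffs gives −9q + 3 = 3q − 4 ⇒ q = 7/12.

5/12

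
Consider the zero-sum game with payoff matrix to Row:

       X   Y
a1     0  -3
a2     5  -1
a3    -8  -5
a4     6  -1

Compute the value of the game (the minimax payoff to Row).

Row minima: a1 → -3, a2 → -1, a3 → -8, a4 → -1; maximin = -1.
Column maxima: X → 6, Y → -1; minimax = -1.
Since maximin = minimax = -1, there is a saddle point and the value is -1.

-1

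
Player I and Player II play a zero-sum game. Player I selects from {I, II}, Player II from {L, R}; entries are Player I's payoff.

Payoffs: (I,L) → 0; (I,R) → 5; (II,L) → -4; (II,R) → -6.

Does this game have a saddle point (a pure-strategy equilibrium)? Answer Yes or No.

Row minima: I → 0, II → -6; maximin = 0.
Column maxima: L → 0, R → 5; minimax = 0.
maximin = minimax = 0, so a saddle point exists.

Yes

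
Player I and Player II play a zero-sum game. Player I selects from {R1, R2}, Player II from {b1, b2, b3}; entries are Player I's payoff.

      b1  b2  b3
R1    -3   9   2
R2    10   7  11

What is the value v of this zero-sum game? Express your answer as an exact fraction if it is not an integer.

Row minima: R1 → -3, R2 → 7; maximin = 7.
Column maxima: b1 → 10, b2 → 9, b3 → 11; minimax = 9.
7 ≠ 9, so there is no saddle point; optimal play is mixed.
b3 is strictly dominated by b1 (it gives Player I strictly more in every row), so Player II never plays it.
On the remaining 2×2 (R1, R2 vs b1, b2):
Let Player I play R1 with probability p. Expected payoff against b1: (-3)p + 10(1−p) = −13p + 10; against b2: 9p + 7(1−p) = 2p + 7.
Setting these equal: −13p + 10 = 2p + 7 ⇒ −15p = -3 ⇒ p = 1/5, and the value is (-13)·(1/5) + 10 = 37/5.
For Player II: with q = P(b1), equating R1's and R2's payoffs gives −12q + 9 = 3q + 7 ⇒ q = 2/15.

37/5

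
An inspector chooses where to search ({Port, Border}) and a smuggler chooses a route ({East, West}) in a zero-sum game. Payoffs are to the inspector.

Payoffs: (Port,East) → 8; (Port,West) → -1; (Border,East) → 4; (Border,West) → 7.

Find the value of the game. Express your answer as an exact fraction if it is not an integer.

Row minima: Port → -1, Border → 4; maximin = 4.
Column maxima: East → 8, West → 7; minimax = 7.
4 ≠ 7, so there is no saddle point; optimal play is mixed.
Let the inspector play Port with probability p. Expected payoff against East: 8p + 4(1−p) = 4p + 4; against West: (-1)p + 7(1−p) = −8p + 7.
Setting these equal: 4p + 4 = −8p + 7 ⇒ 12p = 3 ⇒ p = 1/4, and the value is (4)·(1/4) + 4 = 5.
For the smuggler: with q = P(East), equating Port's and Border's payoffs gives 9q − 1 = −3q + 7 ⇒ q = 2/3.

5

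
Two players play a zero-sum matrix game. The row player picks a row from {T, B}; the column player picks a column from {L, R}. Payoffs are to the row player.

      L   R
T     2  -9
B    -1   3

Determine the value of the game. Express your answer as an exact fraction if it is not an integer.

-1/5

Row minima: T → -9, B → -1; maximin = -1.
Column maxima: L → 2, R → 3; minimax = 2.
-1 ≠ 2, so there is no saddle point; optimal play is mixed.
Let the row player play T with probability p. Expected payoff against L: 2p + (-1)(1−p) = 3p − 1; against R: (-9)p + 3(1−p) = −12p + 3.
Setting these equal: 3p − 1 = −12p + 3 ⇒ 15p = 4 ⇒ p = 4/15, and the value is (3)·(4/15) − 1 = -1/5.
For the column player: with q = P(L), equating T's and B's payoffs gives 11q − 9 = −4q + 3 ⇒ q = 4/5.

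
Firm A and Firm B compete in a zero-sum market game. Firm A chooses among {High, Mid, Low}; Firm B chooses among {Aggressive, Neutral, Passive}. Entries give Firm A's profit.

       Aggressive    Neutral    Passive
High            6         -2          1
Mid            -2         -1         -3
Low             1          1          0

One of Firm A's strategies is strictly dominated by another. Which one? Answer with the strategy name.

Low gives a strictly higher payoff than Mid against every column: 1 > -2, 1 > -1, 0 > -3.
So Mid is strictly dominated and Firm A never plays it.

Mid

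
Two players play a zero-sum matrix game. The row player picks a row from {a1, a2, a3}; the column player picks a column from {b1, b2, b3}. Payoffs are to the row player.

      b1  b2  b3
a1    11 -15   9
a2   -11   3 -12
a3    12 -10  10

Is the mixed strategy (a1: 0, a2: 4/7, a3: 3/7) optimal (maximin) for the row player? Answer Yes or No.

Against b1 this mix gives (4/7)·(-11) + (3/7)·12 = -8/7.
Against b2 this mix gives (4/7)·3 + (3/7)·(-10) = -18/7.
Against b3 this mix gives (4/7)·(-12) + (3/7)·10 = -18/7.
All of the column player's active replies (b2, b3) yield -18/7, and no column does worse for the row player. The mix makes the column player indifferent and guarantees -18/7, so it is optimal.

Yes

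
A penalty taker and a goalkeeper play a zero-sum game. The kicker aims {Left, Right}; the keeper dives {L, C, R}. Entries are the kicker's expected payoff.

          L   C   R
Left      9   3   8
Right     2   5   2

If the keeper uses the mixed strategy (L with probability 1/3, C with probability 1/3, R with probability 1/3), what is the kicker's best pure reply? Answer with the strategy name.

Left

Expected payoff of Left: (1/3)·9 + (1/3)·3 + (1/3)·8 = 20/3.
Expected payoff of Right: (1/3)·2 + (1/3)·5 + (1/3)·2 = 3.
The largest is 20/3, so the kicker's best response is Left.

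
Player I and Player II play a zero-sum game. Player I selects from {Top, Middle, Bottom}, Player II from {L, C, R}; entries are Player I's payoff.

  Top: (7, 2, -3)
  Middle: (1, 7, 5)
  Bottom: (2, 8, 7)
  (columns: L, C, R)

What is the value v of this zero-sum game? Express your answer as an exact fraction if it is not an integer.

11/3

Row minima: Top → -3, Middle → 1, Bottom → 2; maximin = 2.
Column maxima: L → 7, C → 8, R → 7; minimax = 7.
2 ≠ 7, so there is no saddle point; optimal play is mixed.
Middle is strictly dominated by Bottom, so Player I never plays it.
C is strictly dominated by R (it gives Player I strictly more in every row), so Player II never plays it.
On the remaining 2×2 (Top, Bottom vs L, R):
Let Player I play Top with probability p. Expected payoff against L: 7p + 2(1−p) = 5p + 2; against R: (-3)p + 7(1−p) = −10p + 7.
Setting these equal: 5p + 2 = −10p + 7 ⇒ 15p = 5 ⇒ p = 1/3, and the value is (5)·(1/3) + 2 = 11/3.
For Player II: with q = P(L), equating Top's and Bottom's payoffs gives 10q − 3 = −5q + 7 ⇒ q = 2/3.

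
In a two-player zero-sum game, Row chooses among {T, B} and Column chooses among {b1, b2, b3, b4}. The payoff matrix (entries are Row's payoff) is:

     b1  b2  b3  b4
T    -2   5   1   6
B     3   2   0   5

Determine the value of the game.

1/2

Row minima: T → -2, B → 0; maximin = 0.
Column maxima: b1 → 3, b2 → 5, b3 → 1, b4 → 6; minimax = 1.
0 ≠ 1, so there is no saddle point; optimal play is mixed.
b2 is strictly dominated by b3 (it gives Row strictly more in every row), so Column never plays it.
b4 is strictly dominated by b1 (it gives Row strictly more in every row), so Column never plays it.
On the remaining 2×2 (T, B vs b1, b3):
Let Row play T with probability p. Expected payoff against b1: (-2)p + 3(1−p) = −5p + 3; against b3: 1p + 0(1−p) = p.
Setting these equal: −5p + 3 = p ⇒ −6p = -3 ⇒ p = 1/2, and the value is (-5)·(1/2) + 3 = 1/2.
For Column: with q = P(b1), equating T's and B's payoffs gives −3q + 1 = 3q ⇒ q = 1/6.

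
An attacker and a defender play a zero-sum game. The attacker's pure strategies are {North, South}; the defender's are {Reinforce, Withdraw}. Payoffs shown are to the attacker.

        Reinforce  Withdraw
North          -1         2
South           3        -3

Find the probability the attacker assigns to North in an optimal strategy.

2/3

Row minima: North → -1, South → -3; maximin = -1.
Column maxima: Reinforce → 3, Withdraw → 2; minimax = 2.
-1 ≠ 2, so there is no saddle point; optimal play is mixed.
Let the attacker play North with probability p. Expected payoff against Reinforce: (-1)p + 3(1−p) = −4p + 3; against Withdraw: 2p + (-3)(1−p) = 5p − 3.
Setting these equal: −4p + 3 = 5p − 3 ⇒ −9p = -6 ⇒ p = 2/3, and the value is (-4)·(2/3) + 3 = 1/3.
For the defender: with q = P(Reinforce), equating North's and South's payoffs gives −3q + 2 = 6q − 3 ⇒ q = 5/9.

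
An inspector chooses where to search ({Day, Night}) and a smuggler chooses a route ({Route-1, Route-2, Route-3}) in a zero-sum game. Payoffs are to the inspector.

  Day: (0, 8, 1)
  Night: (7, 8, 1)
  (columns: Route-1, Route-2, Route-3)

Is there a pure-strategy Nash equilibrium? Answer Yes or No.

Row minima: Day → 0, Night → 1; maximin = 1.
Column maxima: Route-1 → 7, Route-2 → 8, Route-3 → 1; minimax = 1.
maximin = minimax = 1, so a saddle point exists.

Yes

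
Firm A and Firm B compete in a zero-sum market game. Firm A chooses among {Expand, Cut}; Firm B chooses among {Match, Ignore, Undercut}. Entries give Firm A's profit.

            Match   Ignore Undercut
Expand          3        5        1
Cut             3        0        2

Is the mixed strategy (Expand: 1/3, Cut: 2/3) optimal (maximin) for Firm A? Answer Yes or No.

Yes

Against Match this mix gives (1/3)·3 + (2/3)·3 = 3.
Against Ignore this mix gives (1/3)·5 + (2/3)·0 = 5/3.
Against Undercut this mix gives (1/3)·1 + (2/3)·2 = 5/3.
All of Firm B's active replies (Ignore, Undercut) yield 5/3, and no column does worse for Firm A. The mix makes Firm B indifferent and guarantees 5/3, so it is optimal.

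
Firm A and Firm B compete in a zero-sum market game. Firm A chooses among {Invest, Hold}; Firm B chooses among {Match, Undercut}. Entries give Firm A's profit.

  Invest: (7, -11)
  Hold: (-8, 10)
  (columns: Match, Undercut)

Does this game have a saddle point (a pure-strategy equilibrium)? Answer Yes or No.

No

Row minima: Invest → -11, Hold → -8; maximin = -8.
Column maxima: Match → 7, Undercut → 10; minimax = 7.
-8 ≠ 7, so no pure-strategy equilibrium exists.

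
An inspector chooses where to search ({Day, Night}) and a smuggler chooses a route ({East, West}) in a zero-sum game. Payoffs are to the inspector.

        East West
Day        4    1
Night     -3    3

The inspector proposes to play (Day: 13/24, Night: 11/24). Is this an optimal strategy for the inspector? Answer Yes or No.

Against East this mix gives (13/24)·4 + (11/24)·(-3) = 19/24.
Against West this mix gives (13/24)·1 + (11/24)·3 = 23/12.
The smuggler will play East, holding the inspector to 19/24. Shifting weight toward the row that does better against East would raise this floor (the equalizing mix achieves 5/3 against both East and West), so the proposed strategy is not optimal.

No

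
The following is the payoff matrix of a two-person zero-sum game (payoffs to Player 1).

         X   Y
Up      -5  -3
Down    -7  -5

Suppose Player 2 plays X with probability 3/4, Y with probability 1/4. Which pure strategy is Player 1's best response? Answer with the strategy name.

Up

Expected payoff of Up: (3/4)·(-5) + (1/4)·(-3) = -9/2.
Expected payoff of Down: (3/4)·(-7) + (1/4)·(-5) = -13/2.
The largest is -9/2, so Player 1's best response is Up.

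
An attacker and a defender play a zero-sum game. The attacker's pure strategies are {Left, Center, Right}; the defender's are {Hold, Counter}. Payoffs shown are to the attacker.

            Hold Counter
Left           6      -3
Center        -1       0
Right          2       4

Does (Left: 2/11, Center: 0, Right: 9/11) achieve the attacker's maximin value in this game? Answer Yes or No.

Yes

Against Hold this mix gives (2/11)·6 + (9/11)·2 = 30/11.
Against Counter this mix gives (2/11)·(-3) + (9/11)·4 = 30/11.
All of the defender's active replies (Hold, Counter) yield 30/11, and no column does worse for the attacker. The mix makes the defender indifferent and guarantees 30/11, so it is optimal.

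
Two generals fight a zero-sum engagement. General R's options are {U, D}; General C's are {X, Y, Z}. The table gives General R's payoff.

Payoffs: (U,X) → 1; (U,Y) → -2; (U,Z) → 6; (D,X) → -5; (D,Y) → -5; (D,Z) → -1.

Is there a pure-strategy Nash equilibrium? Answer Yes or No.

Row minima: U → -2, D → -5; maximin = -2.
Column maxima: X → 1, Y → -2, Z → 6; minimax = -2.
maximin = minimax = -2, so a saddle point exists.

Yes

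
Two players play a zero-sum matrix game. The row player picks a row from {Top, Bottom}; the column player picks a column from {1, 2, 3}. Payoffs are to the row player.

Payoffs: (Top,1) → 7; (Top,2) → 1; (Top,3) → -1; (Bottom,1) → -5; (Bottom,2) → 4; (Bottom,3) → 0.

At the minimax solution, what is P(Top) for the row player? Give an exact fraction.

Row minima: Top → -1, Bottom → -5; maximin = -1.
Column maxima: 1 → 7, 2 → 4, 3 → 0; minimax = 0.
-1 ≠ 0, so there is no saddle point; optimal play is mixed.
2 is strictly dominated by 3 (it gives the row player strictly more in every row), so the column player never plays it.
On the remaining 2×2 (Top, Bottom vs 1, 3):
Let the row player play Top with probability p. Expected payoff against 1: 7p + (-5)(1−p) = 12p − 5; against 3: (-1)p + 0(1−p) = −p.
Setting these equal: 12p − 5 = −p ⇒ 13p = 5 ⇒ p = 5/13, and the value is (12)·(5/13) − 5 = -5/13.
For the column player: with q = P(1), equating Top's and Bottom's payoffs gives 8q − 1 = −5q ⇒ q = 1/13.

5/13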